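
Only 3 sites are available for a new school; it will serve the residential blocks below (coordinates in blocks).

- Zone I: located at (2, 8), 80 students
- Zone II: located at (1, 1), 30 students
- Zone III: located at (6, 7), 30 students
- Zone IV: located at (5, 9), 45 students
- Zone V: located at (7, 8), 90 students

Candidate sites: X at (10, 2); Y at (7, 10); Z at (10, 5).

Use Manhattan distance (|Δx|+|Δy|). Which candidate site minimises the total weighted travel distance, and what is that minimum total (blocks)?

Y, total 1445 blocks

Total weighted distance at each candidate:
  X (10, 2): total = 3040
  Y (7, 10): total = 1445
  Z (10, 5): total = 2395
Minimum is at Y with total 1445 blocks.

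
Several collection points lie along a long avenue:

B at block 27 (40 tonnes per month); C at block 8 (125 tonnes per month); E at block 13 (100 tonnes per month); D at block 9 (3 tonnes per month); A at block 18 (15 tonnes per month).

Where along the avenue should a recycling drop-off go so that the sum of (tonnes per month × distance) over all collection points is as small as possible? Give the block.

For a sum of weighted absolute distances on a line, the optimum is the weighted median (not the mean). Total weight W = 283; half-weight = 141.5.
Sort by position and accumulate weight:
  block 8 (C, w=125) → cum 125
  block 9 (D, w=3) → cum 128
  block 13 (E, w=100) → cum 228  ≥ 141.5 → median here
  block 18 (A, w=15) → cum 243
  block 27 (B, w=40) → cum 283
Optimal location: block 13.

x = 13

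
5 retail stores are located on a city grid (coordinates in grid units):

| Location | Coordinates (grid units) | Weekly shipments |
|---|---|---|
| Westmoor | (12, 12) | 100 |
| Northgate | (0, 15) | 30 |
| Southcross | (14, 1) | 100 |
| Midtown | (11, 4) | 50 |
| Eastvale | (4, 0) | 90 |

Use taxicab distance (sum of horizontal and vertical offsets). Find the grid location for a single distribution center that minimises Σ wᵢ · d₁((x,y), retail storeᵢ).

Manhattan distance separates: Σwᵢ(|x−xᵢ|+|y−yᵢ|) = Σwᵢ|x−xᵢ| + Σwᵢ|y−yᵢ|, so x and y are optimised independently as 1-D weighted medians.
Total weight W = 370; half = 185.
x-coordinate, sorted with cumulative weight:
  x=0 (Northgate, w=30) cum 30
  x=4 (Eastvale, w=90) cum 120
  x=11 (Midtown, w=50) cum 170
  x=12 (Westmoor, w=100) cum 270  ← median
  x=14 (Southcross, w=100) cum 370
⇒ x* = 12
y-coordinate, sorted with cumulative weight:
  y=0 (Eastvale, w=90) cum 90
  y=1 (Southcross, w=100) cum 190  ← median
  y=4 (Midtown, w=50) cum 240
  y=12 (Westmoor, w=100) cum 340
  y=15 (Northgate, w=30) cum 370
⇒ y* = 1

(12, 1)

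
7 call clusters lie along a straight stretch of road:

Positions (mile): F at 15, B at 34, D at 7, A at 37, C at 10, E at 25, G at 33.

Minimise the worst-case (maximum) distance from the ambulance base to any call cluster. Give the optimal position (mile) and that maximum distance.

The 1-center on a line is the midpoint of the two extreme points: leftmost at 7, rightmost at 37.
Optimal location = (7 + 37)/2 = 22; maximum distance = (37 − 7)/2 = 15.

location 22, max distance 15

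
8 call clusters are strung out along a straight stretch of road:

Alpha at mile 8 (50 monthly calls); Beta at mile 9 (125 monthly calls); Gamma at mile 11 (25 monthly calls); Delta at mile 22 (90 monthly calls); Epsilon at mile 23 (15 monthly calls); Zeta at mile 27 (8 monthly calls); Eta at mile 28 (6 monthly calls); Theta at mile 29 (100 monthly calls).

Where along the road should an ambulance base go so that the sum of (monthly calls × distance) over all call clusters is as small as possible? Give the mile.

For a sum of weighted absolute distances on a line, the optimum is the weighted median (not the mean). Total weight W = 419; half-weight = 209.5.
Sort by position and accumulate weight:
  mile 8 (Alpha, w=50) → cum 50
  mile 9 (Beta, w=125) → cum 175
  mile 11 (Gamma, w=25) → cum 200
  mile 22 (Delta, w=90) → cum 290  ≥ 209.5 → median here
  mile 23 (Epsilon, w=15) → cum 305
  mile 27 (Zeta, w=8) → cum 313
  mile 28 (Eta, w=6) → cum 319
  mile 29 (Theta, w=100) → cum 419
Optimal location: mile 22.

x = 22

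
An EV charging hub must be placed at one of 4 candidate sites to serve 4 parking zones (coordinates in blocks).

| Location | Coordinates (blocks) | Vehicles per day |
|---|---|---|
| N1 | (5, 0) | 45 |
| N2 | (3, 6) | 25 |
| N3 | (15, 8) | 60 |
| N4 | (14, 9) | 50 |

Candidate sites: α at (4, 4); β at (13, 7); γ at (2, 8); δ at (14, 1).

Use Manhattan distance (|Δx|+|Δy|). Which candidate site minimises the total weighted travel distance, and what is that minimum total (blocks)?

Total weighted distance at each candidate:
  α (4, 4): total = 1950
  β (13, 7): total = 1280
  γ (2, 8): total = 2000
  δ (14, 1): total = 1730
Minimum is at β with total 1280 blocks.

β, total 1280 blocks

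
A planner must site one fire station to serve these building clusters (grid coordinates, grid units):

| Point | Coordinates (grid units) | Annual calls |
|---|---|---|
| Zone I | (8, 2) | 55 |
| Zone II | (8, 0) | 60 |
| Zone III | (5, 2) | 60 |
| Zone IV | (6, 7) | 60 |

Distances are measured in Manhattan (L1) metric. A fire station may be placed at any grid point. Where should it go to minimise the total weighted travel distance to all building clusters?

Manhattan distance separates: Σwᵢ(|x−xᵢ|+|y−yᵢ|) = Σwᵢ|x−xᵢ| + Σwᵢ|y−yᵢ|, so x and y are optimised independently as 1-D weighted medians.
Total weight W = 235; half = 117.5.
x-coordinate, sorted with cumulative weight:
  x=5 (Zone III, w=60) cum 60
  x=6 (Zone IV, w=60) cum 120  ← median
  x=8 (Zone I, w=55) cum 175
  x=8 (Zone II, w=60) cum 235
⇒ x* = 6
y-coordinate, sorted with cumulative weight:
  y=0 (Zone II, w=60) cum 60
  y=2 (Zone I, w=55) cum 115
  y=2 (Zone III, w=60) cum 175  ← median
  y=7 (Zone IV, w=60) cum 235
⇒ y* = 2

(6, 2)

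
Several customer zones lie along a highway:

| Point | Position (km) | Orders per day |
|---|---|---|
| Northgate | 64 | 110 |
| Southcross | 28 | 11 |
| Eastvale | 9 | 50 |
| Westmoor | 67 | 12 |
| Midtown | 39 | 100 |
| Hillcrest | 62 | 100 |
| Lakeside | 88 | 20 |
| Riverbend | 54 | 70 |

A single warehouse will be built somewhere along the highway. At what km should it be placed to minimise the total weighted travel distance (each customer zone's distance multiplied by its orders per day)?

x = 62

For a sum of weighted absolute distances on a line, the optimum is the weighted median (not the mean). Total weight W = 473; half-weight = 236.5.
Sort by position and accumulate weight:
  km 9 (Eastvale, w=50) → cum 50
  km 28 (Southcross, w=11) → cum 61
  km 39 (Midtown, w=100) → cum 161
  km 54 (Riverbend, w=70) → cum 231
  km 62 (Hillcrest, w=100) → cum 331  ≥ 236.5 → median here
  km 64 (Northgate, w=110) → cum 441
  km 67 (Westmoor, w=12) → cum 453
  km 88 (Lakeside, w=20) → cum 473
Optimal location: km 62.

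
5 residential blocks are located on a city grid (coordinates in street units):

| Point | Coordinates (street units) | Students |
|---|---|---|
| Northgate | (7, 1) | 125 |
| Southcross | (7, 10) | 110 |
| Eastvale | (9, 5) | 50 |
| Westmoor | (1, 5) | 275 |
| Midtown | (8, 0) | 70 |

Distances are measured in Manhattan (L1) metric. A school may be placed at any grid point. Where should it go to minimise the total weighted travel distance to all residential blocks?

Manhattan distance separates: Σwᵢ(|x−xᵢ|+|y−yᵢ|) = Σwᵢ|x−xᵢ| + Σwᵢ|y−yᵢ|, so x and y are optimised independently as 1-D weighted medians.
Total weight W = 630; half = 315.
x-coordinate, sorted with cumulative weight:
  x=1 (Westmoor, w=275) cum 275
  x=7 (Northgate, w=125) cum 400  ← median
  x=7 (Southcross, w=110) cum 510
  x=8 (Midtown, w=70) cum 580
  x=9 (Eastvale, w=50) cum 630
⇒ x* = 7
y-coordinate, sorted with cumulative weight:
  y=0 (Midtown, w=70) cum 70
  y=1 (Northgate, w=125) cum 195
  y=5 (Eastvale, w=50) cum 245
  y=5 (Westmoor, w=275) cum 520  ← median
  y=10 (Southcross, w=110) cum 630
⇒ y* = 5

(7, 5)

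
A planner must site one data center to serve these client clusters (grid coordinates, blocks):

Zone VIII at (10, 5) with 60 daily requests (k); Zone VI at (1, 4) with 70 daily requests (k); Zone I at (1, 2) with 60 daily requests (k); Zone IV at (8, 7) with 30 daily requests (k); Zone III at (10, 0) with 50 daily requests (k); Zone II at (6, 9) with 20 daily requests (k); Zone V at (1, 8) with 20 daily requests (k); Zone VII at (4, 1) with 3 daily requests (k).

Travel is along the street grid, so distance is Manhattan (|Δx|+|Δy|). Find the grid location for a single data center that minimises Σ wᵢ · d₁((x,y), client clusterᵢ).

(6, 4)

Manhattan distance separates: Σwᵢ(|x−xᵢ|+|y−yᵢ|) = Σwᵢ|x−xᵢ| + Σwᵢ|y−yᵢ|, so x and y are optimised independently as 1-D weighted medians.
Total weight W = 313; half = 156.5.
x-coordinate, sorted with cumulative weight:
  x=1 (Zone VI, w=70) cum 70
  x=1 (Zone I, w=60) cum 130
  x=1 (Zone V, w=20) cum 150
  x=4 (Zone VII, w=3) cum 153
  x=6 (Zone II, w=20) cum 173  ← median
  x=8 (Zone IV, w=30) cum 203
  x=10 (Zone VIII, w=60) cum 263
  x=10 (Zone III, w=50) cum 313
⇒ x* = 6
y-coordinate, sorted with cumulative weight:
  y=0 (Zone III, w=50) cum 50
  y=1 (Zone VII, w=3) cum 53
  y=2 (Zone I, w=60) cum 113
  y=4 (Zone VI, w=70) cum 183  ← median
  y=5 (Zone VIII, w=60) cum 243
  y=7 (Zone IV, w=30) cum 273
  y=8 (Zone V, w=20) cum 293
  y=9 (Zone II, w=20) cum 313
⇒ y* = 4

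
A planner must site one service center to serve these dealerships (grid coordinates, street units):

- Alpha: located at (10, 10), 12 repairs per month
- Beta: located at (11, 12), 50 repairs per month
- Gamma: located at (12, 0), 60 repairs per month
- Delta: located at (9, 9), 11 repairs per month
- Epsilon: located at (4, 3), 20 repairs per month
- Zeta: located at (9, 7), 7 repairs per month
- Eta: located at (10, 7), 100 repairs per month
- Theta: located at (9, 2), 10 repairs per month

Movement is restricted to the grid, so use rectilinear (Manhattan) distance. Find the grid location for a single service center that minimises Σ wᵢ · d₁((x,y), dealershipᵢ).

(10, 7)

Manhattan distance separates: Σwᵢ(|x−xᵢ|+|y−yᵢ|) = Σwᵢ|x−xᵢ| + Σwᵢ|y−yᵢ|, so x and y are optimised independently as 1-D weighted medians.
Total weight W = 270; half = 135.
x-coordinate, sorted with cumulative weight:
  x=4 (Epsilon, w=20) cum 20
  x=9 (Delta, w=11) cum 31
  x=9 (Zeta, w=7) cum 38
  x=9 (Theta, w=10) cum 48
  x=10 (Alpha, w=12) cum 60
  x=10 (Eta, w=100) cum 160  ← median
  x=11 (Beta, w=50) cum 210
  x=12 (Gamma, w=60) cum 270
⇒ x* = 10
y-coordinate, sorted with cumulative weight:
  y=0 (Gamma, w=60) cum 60
  y=2 (Theta, w=10) cum 70
  y=3 (Epsilon, w=20) cum 90
  y=7 (Zeta, w=7) cum 97
  y=7 (Eta, w=100) cum 197  ← median
  y=9 (Delta, w=11) cum 208
  y=10 (Alpha, w=12) cum 220
  y=12 (Beta, w=50) cum 270
⇒ y* = 7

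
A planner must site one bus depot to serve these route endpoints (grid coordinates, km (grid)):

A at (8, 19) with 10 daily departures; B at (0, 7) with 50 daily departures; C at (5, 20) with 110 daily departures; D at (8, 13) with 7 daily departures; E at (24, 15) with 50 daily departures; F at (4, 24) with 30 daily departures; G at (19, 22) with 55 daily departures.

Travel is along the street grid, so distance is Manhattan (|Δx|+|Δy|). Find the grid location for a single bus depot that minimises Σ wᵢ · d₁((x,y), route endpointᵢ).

Manhattan distance separates: Σwᵢ(|x−xᵢ|+|y−yᵢ|) = Σwᵢ|x−xᵢ| + Σwᵢ|y−yᵢ|, so x and y are optimised independently as 1-D weighted medians.
Total weight W = 312; half = 156.
x-coordinate, sorted with cumulative weight:
  x=0 (B, w=50) cum 50
  x=4 (F, w=30) cum 80
  x=5 (C, w=110) cum 190  ← median
  x=8 (A, w=10) cum 200
  x=8 (D, w=7) cum 207
  x=19 (G, w=55) cum 262
  x=24 (E, w=50) cum 312
⇒ x* = 5
y-coordinate, sorted with cumulative weight:
  y=7 (B, w=50) cum 50
  y=13 (D, w=7) cum 57
  y=15 (E, w=50) cum 107
  y=19 (A, w=10) cum 117
  y=20 (C, w=110) cum 227  ← median
  y=22 (G, w=55) cum 282
  y=24 (F, w=30) cum 312
⇒ y* = 20

(5, 20)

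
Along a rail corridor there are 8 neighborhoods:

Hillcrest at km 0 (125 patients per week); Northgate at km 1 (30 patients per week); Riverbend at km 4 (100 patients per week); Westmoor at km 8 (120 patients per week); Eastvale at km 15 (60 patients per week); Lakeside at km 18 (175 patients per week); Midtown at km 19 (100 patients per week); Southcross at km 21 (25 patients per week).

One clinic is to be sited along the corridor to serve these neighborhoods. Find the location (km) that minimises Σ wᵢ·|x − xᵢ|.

For a sum of weighted absolute distances on a line, the optimum is the weighted median (not the mean). Total weight W = 735; half-weight = 367.5.
Sort by position and accumulate weight:
  km 0 (Hillcrest, w=125) → cum 125
  km 1 (Northgate, w=30) → cum 155
  km 4 (Riverbend, w=100) → cum 255
  km 8 (Westmoor, w=120) → cum 375  ≥ 367.5 → median here
  km 15 (Eastvale, w=60) → cum 435
  km 18 (Lakeside, w=175) → cum 610
  km 19 (Midtown, w=100) → cum 710
  km 21 (Southcross, w=25) → cum 735
Optimal location: km 8.

x = 8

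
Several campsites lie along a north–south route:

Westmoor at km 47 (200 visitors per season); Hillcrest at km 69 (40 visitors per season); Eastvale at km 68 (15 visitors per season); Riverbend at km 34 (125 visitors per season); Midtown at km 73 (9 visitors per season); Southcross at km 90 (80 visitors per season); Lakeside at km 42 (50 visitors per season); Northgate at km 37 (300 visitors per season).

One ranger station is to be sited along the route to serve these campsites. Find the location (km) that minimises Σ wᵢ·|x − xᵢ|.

x = 37

For a sum of weighted absolute distances on a line, the optimum is the weighted median (not the mean). Total weight W = 819; half-weight = 409.5.
Sort by position and accumulate weight:
  km 34 (Riverbend, w=125) → cum 125
  km 37 (Northgate, w=300) → cum 425  ≥ 409.5 → median here
  km 42 (Lakeside, w=50) → cum 475
  km 47 (Westmoor, w=200) → cum 675
  km 68 (Eastvale, w=15) → cum 690
  km 69 (Hillcrest, w=40) → cum 730
  km 73 (Midtown, w=9) → cum 739
  km 90 (Southcross, w=80) → cum 819
Optimal location: km 37.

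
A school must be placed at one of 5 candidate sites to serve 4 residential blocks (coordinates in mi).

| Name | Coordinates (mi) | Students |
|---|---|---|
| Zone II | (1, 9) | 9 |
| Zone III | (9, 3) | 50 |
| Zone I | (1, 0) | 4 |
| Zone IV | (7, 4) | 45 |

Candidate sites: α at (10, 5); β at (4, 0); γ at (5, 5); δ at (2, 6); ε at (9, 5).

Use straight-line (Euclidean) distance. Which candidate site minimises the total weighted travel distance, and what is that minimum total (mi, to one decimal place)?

Total weighted distance at each candidate:
  α (10, 5): total = 383.9
  β (4, 0): total = 613.9
  γ (5, 5): total = 400.8
  δ (2, 6): total = 675.9
  ε (9, 5): total = 318.9
Minimum is at ε with total 318.9 mi.

ε, total 318.9 mi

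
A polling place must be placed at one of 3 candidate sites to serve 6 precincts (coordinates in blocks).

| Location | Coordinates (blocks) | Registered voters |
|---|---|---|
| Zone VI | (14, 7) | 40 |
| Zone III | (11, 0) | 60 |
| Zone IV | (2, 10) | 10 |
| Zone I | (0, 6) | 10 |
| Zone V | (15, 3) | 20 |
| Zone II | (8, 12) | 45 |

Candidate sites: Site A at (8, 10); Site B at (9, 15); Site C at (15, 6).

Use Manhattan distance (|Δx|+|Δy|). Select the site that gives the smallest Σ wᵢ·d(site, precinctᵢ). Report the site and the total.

Total weighted distance at each candidate:
  Site A (8, 10): total = 1690
  Site B (9, 15): total = 2380
  Site C (15, 6): total = 1645
Minimum is at Site C with total 1645 blocks.

Site C, total 1645 blocks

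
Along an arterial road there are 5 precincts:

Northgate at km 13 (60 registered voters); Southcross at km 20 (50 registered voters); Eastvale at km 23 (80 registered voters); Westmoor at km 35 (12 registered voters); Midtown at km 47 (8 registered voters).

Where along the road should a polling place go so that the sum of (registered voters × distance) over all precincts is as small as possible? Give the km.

For a sum of weighted absolute distances on a line, the optimum is the weighted median (not the mean). Total weight W = 210; half-weight = 105.
Sort by position and accumulate weight:
  km 13 (Northgate, w=60) → cum 60
  km 20 (Southcross, w=50) → cum 110  ≥ 105 → median here
  km 23 (Eastvale, w=80) → cum 190
  km 35 (Westmoor, w=12) → cum 202
  km 47 (Midtown, w=8) → cum 210
Optimal location: km 20.

x = 20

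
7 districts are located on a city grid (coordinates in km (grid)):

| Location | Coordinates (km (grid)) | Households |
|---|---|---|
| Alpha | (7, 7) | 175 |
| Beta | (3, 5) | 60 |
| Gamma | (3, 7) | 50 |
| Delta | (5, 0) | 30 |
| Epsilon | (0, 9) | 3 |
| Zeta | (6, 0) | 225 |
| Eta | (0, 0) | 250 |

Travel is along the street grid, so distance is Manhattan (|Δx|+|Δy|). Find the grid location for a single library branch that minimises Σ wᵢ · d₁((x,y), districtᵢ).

(6, 0)

Manhattan distance separates: Σwᵢ(|x−xᵢ|+|y−yᵢ|) = Σwᵢ|x−xᵢ| + Σwᵢ|y−yᵢ|, so x and y are optimised independently as 1-D weighted medians.
Total weight W = 793; half = 396.5.
x-coordinate, sorted with cumulative weight:
  x=0 (Epsilon, w=3) cum 3
  x=0 (Eta, w=250) cum 253
  x=3 (Beta, w=60) cum 313
  x=3 (Gamma, w=50) cum 363
  x=5 (Delta, w=30) cum 393
  x=6 (Zeta, w=225) cum 618  ← median
  x=7 (Alpha, w=175) cum 793
⇒ x* = 6
y-coordinate, sorted with cumulative weight:
  y=0 (Delta, w=30) cum 30
  y=0 (Zeta, w=225) cum 255
  y=0 (Eta, w=250) cum 505  ← median
  y=5 (Beta, w=60) cum 565
  y=7 (Alpha, w=175) cum 740
  y=7 (Gamma, w=50) cum 790
  y=9 (Epsilon, w=3) cum 793
⇒ y* = 0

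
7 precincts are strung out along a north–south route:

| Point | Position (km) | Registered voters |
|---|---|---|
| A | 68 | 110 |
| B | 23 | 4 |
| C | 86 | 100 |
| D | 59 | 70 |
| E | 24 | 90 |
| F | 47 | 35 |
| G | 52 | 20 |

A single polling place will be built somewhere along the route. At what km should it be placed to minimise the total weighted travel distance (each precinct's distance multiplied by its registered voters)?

x = 59

For a sum of weighted absolute distances on a line, the optimum is the weighted median (not the mean). Total weight W = 429; half-weight = 214.5.
Sort by position and accumulate weight:
  km 23 (B, w=4) → cum 4
  km 24 (E, w=90) → cum 94
  km 47 (F, w=35) → cum 129
  km 52 (G, w=20) → cum 149
  km 59 (D, w=70) → cum 219  ≥ 214.5 → median here
  km 68 (A, w=110) → cum 329
  km 86 (C, w=100) → cum 429
Optimal location: km 59.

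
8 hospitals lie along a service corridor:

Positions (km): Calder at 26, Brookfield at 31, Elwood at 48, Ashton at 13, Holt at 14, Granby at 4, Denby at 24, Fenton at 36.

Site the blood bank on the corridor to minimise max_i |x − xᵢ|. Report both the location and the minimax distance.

location 26, max distance 22

The 1-center on a line is the midpoint of the two extreme points: leftmost at 4, rightmost at 48.
Optimal location = (4 + 48)/2 = 26; maximum distance = (48 − 4)/2 = 22.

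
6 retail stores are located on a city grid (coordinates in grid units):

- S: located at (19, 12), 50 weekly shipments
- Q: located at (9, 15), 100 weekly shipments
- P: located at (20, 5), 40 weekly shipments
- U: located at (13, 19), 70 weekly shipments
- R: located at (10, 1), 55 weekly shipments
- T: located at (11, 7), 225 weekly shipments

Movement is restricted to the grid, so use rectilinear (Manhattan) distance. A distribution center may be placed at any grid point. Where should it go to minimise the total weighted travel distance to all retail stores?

(11, 7)

Manhattan distance separates: Σwᵢ(|x−xᵢ|+|y−yᵢ|) = Σwᵢ|x−xᵢ| + Σwᵢ|y−yᵢ|, so x and y are optimised independently as 1-D weighted medians.
Total weight W = 540; half = 270.
x-coordinate, sorted with cumulative weight:
  x=9 (Q, w=100) cum 100
  x=10 (R, w=55) cum 155
  x=11 (T, w=225) cum 380  ← median
  x=13 (U, w=70) cum 450
  x=19 (S, w=50) cum 500
  x=20 (P, w=40) cum 540
⇒ x* = 11
y-coordinate, sorted with cumulative weight:
  y=1 (R, w=55) cum 55
  y=5 (P, w=40) cum 95
  y=7 (T, w=225) cum 320  ← median
  y=12 (S, w=50) cum 370
  y=15 (Q, w=100) cum 470
  y=19 (U, w=70) cum 540
⇒ y* = 7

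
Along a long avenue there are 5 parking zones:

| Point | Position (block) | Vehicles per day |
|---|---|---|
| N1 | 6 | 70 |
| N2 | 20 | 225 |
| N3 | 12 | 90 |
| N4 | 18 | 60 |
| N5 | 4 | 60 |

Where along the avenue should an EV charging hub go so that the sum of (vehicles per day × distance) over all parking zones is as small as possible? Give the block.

x = 18

For a sum of weighted absolute distances on a line, the optimum is the weighted median (not the mean). Total weight W = 505; half-weight = 252.5.
Sort by position and accumulate weight:
  block 4 (N5, w=60) → cum 60
  block 6 (N1, w=70) → cum 130
  block 12 (N3, w=90) → cum 220
  block 18 (N4, w=60) → cum 280  ≥ 252.5 → median here
  block 20 (N2, w=225) → cum 505
Optimal location: block 18.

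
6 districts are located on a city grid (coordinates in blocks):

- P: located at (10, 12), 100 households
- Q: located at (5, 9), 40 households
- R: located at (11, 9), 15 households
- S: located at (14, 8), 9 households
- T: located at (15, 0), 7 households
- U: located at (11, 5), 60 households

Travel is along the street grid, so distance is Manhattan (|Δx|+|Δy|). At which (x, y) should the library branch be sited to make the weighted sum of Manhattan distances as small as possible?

(10, 9)

Manhattan distance separates: Σwᵢ(|x−xᵢ|+|y−yᵢ|) = Σwᵢ|x−xᵢ| + Σwᵢ|y−yᵢ|, so x and y are optimised independently as 1-D weighted medians.
Total weight W = 231; half = 115.5.
x-coordinate, sorted with cumulative weight:
  x=5 (Q, w=40) cum 40
  x=10 (P, w=100) cum 140  ← median
  x=11 (R, w=15) cum 155
  x=11 (U, w=60) cum 215
  x=14 (S, w=9) cum 224
  x=15 (T, w=7) cum 231
⇒ x* = 10
y-coordinate, sorted with cumulative weight:
  y=0 (T, w=7) cum 7
  y=5 (U, w=60) cum 67
  y=8 (S, w=9) cum 76
  y=9 (Q, w=40) cum 116  ← median
  y=9 (R, w=15) cum 131
  y=12 (P, w=100) cum 231
⇒ y* = 9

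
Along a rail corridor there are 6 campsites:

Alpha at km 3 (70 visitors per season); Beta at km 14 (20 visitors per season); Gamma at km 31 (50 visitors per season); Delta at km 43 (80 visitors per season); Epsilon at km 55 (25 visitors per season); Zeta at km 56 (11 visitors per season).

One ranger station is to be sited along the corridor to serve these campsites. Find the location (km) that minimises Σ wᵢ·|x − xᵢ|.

x = 31

For a sum of weighted absolute distances on a line, the optimum is the weighted median (not the mean). Total weight W = 256; half-weight = 128.
Sort by position and accumulate weight:
  km 3 (Alpha, w=70) → cum 70
  km 14 (Beta, w=20) → cum 90
  km 31 (Gamma, w=50) → cum 140  ≥ 128 → median here
  km 43 (Delta, w=80) → cum 220
  km 55 (Epsilon, w=25) → cum 245
  km 56 (Zeta, w=11) → cum 256
Optimal location: km 31.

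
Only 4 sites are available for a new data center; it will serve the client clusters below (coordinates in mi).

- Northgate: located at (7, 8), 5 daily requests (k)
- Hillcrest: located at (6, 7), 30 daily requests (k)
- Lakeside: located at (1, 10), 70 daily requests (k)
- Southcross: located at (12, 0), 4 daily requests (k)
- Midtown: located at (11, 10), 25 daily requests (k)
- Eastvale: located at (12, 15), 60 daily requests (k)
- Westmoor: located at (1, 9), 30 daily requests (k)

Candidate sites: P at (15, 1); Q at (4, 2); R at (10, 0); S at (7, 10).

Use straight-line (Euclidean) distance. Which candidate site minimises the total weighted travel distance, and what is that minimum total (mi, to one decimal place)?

S, total 1276.3 mi

Total weighted distance at each candidate:
  P (15, 1): total = 3144.4
  Q (4, 2): total = 2236.2
  R (10, 0): total = 2775.4
  S (7, 10): total = 1276.3
Minimum is at S with total 1276.3 mi.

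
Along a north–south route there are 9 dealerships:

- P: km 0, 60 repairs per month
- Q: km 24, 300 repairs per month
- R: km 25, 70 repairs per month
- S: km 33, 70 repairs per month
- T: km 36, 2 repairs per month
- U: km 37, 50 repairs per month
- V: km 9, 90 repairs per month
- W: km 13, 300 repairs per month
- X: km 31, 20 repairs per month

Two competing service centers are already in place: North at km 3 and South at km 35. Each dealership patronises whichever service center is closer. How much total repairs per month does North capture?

The indifferent point is the midpoint (3+35)/2 = 19; dealerships left of it (closer to North at 3) go to North, those right go to South.
  P at 0 (w=60) → North
  V at 9 (w=90) → North
  W at 13 (w=300) → North
  Q at 24 (w=300) → South
  R at 25 (w=70) → South
  X at 31 (w=20) → South
  S at 33 (w=70) → South
  T at 36 (w=2) → South
  U at 37 (w=50) → South
North captures 450; South captures 512.

450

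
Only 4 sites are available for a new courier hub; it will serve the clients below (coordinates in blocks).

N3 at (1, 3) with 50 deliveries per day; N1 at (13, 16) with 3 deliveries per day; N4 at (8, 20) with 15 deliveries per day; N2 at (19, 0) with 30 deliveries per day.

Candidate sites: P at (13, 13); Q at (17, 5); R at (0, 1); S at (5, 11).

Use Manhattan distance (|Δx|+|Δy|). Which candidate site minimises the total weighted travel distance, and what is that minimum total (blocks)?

Total weighted distance at each candidate:
  P (13, 13): total = 1859
  Q (17, 5): total = 1515
  R (0, 1): total = 1239
  S (5, 11): total = 1569
Minimum is at R with total 1239 blocks.

R, total 1239 blocks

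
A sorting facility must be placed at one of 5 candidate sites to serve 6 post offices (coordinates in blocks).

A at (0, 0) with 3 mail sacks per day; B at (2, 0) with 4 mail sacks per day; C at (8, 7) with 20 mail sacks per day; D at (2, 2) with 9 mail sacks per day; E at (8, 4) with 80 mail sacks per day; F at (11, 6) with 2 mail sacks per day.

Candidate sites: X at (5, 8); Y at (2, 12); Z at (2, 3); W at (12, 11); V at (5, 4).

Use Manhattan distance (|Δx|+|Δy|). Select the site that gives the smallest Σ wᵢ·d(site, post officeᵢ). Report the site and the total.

Total weighted distance at each candidate:
  X (5, 8): total = 820
  Y (2, 12): total = 1550
  Z (2, 3): total = 820
  W (12, 11): total = 1376
  V (5, 4): total = 476
Minimum is at V with total 476 blocks.

V, total 476 blocks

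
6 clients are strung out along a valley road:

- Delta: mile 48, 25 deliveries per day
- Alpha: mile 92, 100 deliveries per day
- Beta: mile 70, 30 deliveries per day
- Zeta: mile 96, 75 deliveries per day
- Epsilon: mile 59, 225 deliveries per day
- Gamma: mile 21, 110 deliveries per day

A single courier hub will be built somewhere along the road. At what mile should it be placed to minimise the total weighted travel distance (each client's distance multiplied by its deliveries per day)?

x = 59

For a sum of weighted absolute distances on a line, the optimum is the weighted median (not the mean). Total weight W = 565; half-weight = 282.5.
Sort by position and accumulate weight:
  mile 21 (Gamma, w=110) → cum 110
  mile 48 (Delta, w=25) → cum 135
  mile 59 (Epsilon, w=225) → cum 360  ≥ 282.5 → median here
  mile 70 (Beta, w=30) → cum 390
  mile 92 (Alpha, w=100) → cum 490
  mile 96 (Zeta, w=75) → cum 565
Optimal location: mile 59.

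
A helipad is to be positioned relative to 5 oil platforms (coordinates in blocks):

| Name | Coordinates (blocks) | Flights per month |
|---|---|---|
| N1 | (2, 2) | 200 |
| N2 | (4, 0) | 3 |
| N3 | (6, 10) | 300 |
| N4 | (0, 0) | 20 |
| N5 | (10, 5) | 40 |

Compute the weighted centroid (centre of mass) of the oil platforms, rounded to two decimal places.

The minimiser of Σwᵢ‖p−pᵢ‖² is the weighted centroid p* = (Σwᵢpᵢ)/(Σwᵢ).
Σwᵢ = 563.
Σwᵢxᵢ = 200·2 + 3·4 + 300·6 + 20·0 + 40·10 = 2612.
Σwᵢyᵢ = 200·2 + 3·0 + 300·10 + 20·0 + 40·5 = 3600.
x* = 2612/563 = 4.64, y* = 3600/563 = 6.39.

(4.64, 6.39)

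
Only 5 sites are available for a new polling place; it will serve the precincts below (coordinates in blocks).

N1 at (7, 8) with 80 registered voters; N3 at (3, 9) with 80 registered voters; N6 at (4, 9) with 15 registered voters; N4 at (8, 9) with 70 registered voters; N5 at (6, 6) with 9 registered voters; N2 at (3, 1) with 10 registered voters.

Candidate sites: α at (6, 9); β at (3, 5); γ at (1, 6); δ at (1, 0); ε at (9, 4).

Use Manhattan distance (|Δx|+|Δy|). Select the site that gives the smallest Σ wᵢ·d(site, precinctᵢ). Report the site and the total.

α, total 707 blocks

Total weighted distance at each candidate:
  α (6, 9): total = 707
  β (3, 5): total = 1661
  γ (1, 6): total = 1945
  δ (1, 0): total = 3429
  ε (9, 4): total = 2065
Minimum is at α with total 707 blocks.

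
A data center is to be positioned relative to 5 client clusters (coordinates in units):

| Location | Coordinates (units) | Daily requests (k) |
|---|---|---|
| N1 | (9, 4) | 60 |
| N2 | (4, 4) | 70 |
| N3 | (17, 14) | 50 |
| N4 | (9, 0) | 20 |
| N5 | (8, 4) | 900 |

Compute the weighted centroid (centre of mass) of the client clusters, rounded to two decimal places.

The minimiser of Σwᵢ‖p−pᵢ‖² is the weighted centroid p* = (Σwᵢpᵢ)/(Σwᵢ).
Σwᵢ = 1100.
Σwᵢxᵢ = 60·9 + 70·4 + 50·17 + 20·9 + 900·8 = 9050.
Σwᵢyᵢ = 60·4 + 70·4 + 50·14 + 20·0 + 900·4 = 4820.
x* = 9050/1100 = 8.23, y* = 4820/1100 = 4.38.

(8.23, 4.38)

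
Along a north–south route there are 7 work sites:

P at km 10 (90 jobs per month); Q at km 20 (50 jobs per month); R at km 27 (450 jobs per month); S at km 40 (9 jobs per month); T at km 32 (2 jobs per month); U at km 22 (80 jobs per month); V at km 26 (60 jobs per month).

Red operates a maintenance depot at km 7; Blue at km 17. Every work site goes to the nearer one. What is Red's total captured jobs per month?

90

The indifferent point is the midpoint (7+17)/2 = 12; work sites left of it (closer to Red at 7) go to Red, those right go to Blue.
  P at 10 (w=90) → Red
  Q at 20 (w=50) → Blue
  U at 22 (w=80) → Blue
  V at 26 (w=60) → Blue
  R at 27 (w=450) → Blue
  T at 32 (w=2) → Blue
  S at 40 (w=9) → Blue
Red captures 90; Blue captures 651.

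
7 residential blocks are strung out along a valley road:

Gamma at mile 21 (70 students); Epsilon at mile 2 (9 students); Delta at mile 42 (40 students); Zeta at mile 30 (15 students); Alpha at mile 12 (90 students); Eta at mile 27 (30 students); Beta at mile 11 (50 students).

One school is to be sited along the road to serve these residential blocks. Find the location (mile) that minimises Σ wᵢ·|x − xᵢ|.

x = 21

For a sum of weighted absolute distances on a line, the optimum is the weighted median (not the mean). Total weight W = 304; half-weight = 152.
Sort by position and accumulate weight:
  mile 2 (Epsilon, w=9) → cum 9
  mile 11 (Beta, w=50) → cum 59
  mile 12 (Alpha, w=90) → cum 149
  mile 21 (Gamma, w=70) → cum 219  ≥ 152 → median here
  mile 27 (Eta, w=30) → cum 249
  mile 30 (Zeta, w=15) → cum 264
  mile 42 (Delta, w=40) → cum 304
Optimal location: mile 21.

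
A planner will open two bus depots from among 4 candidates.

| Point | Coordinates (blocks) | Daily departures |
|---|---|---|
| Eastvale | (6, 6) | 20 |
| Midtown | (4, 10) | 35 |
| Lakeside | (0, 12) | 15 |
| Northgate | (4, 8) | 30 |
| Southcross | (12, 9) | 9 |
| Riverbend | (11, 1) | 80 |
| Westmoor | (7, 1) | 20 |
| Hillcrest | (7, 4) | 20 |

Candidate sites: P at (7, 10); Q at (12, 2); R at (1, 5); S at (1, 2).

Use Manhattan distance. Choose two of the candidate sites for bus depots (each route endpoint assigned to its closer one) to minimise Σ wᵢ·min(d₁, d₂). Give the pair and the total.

{P, Q}, total 944

Evaluate every pair (each demand assigned to the nearer of the two):
  {P, Q}: total = 944
  {Q, R}: total = 1183
  {Q, S}: total = 1483
  {P, S}: total = 1684
  {P, R}: total = 1869
  {R, S}: total = 1995
Best pair: {P, Q} with total 944.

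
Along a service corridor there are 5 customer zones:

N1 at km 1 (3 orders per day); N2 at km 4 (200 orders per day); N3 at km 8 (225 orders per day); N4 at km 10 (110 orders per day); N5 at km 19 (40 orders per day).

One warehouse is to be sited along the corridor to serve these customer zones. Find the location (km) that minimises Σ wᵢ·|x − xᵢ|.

x = 8

For a sum of weighted absolute distances on a line, the optimum is the weighted median (not the mean). Total weight W = 578; half-weight = 289.
Sort by position and accumulate weight:
  km 1 (N1, w=3) → cum 3
  km 4 (N2, w=200) → cum 203
  km 8 (N3, w=225) → cum 428  ≥ 289 → median here
  km 10 (N4, w=110) → cum 538
  km 19 (N5, w=40) → cum 578
Optimal location: km 8.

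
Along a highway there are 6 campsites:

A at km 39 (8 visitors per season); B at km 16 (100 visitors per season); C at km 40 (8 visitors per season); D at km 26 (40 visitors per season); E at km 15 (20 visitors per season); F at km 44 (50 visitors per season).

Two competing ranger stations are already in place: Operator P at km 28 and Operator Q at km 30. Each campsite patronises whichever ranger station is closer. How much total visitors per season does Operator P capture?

The indifferent point is the midpoint (28+30)/2 = 29; campsites left of it (closer to Operator P at 28) go to Operator P, those right go to Operator Q.
  E at 15 (w=20) → Operator P
  B at 16 (w=100) → Operator P
  D at 26 (w=40) → Operator P
  A at 39 (w=8) → Operator Q
  C at 40 (w=8) → Operator Q
  F at 44 (w=50) → Operator Q
Operator P captures 160; Operator Q captures 66.

160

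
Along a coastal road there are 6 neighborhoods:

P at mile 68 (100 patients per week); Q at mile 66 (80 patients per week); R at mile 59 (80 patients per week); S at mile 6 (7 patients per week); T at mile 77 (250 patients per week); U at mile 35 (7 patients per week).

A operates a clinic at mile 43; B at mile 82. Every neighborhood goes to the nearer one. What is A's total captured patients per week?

The indifferent point is the midpoint (43+82)/2 = 62.5; neighborhoods left of it (closer to A at 43) go to A, those right go to B.
  S at 6 (w=7) → A
  U at 35 (w=7) → A
  R at 59 (w=80) → A
  Q at 66 (w=80) → B
  P at 68 (w=100) → B
  T at 77 (w=250) → B
A captures 94; B captures 430.

94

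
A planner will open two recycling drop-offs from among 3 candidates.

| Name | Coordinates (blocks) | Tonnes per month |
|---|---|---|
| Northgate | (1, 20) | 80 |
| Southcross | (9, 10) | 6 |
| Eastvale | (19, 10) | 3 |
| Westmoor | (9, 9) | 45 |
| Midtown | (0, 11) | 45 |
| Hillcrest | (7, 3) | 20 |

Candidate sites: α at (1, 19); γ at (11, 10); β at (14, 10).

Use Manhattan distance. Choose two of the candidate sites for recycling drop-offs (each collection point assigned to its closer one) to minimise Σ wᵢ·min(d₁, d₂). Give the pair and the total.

{α, γ}, total 876

Evaluate every pair (each demand assigned to the nearer of the two):
  {α, γ}: total = 876
  {α, β}: total = 1080
  {γ, β}: total = 2522
Best pair: {α, γ} with total 876.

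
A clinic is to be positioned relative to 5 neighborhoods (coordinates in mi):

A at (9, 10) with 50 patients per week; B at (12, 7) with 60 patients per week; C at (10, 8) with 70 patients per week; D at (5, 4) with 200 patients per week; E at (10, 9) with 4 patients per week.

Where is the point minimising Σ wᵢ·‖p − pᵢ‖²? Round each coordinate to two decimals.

(7.58, 6.03)

The minimiser of Σwᵢ‖p−pᵢ‖² is the weighted centroid p* = (Σwᵢpᵢ)/(Σwᵢ).
Σwᵢ = 384.
Σwᵢxᵢ = 50·9 + 60·12 + 70·10 + 200·5 + 4·10 = 2910.
Σwᵢyᵢ = 50·10 + 60·7 + 70·8 + 200·4 + 4·9 = 2316.
x* = 2910/384 = 7.58, y* = 2316/384 = 6.03.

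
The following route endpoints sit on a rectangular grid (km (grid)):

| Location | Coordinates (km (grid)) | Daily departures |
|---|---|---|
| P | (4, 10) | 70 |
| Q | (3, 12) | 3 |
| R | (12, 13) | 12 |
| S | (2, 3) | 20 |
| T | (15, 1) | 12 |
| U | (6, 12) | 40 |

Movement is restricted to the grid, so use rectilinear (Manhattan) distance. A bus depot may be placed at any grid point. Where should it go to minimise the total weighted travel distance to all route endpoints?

Manhattan distance separates: Σwᵢ(|x−xᵢ|+|y−yᵢ|) = Σwᵢ|x−xᵢ| + Σwᵢ|y−yᵢ|, so x and y are optimised independently as 1-D weighted medians.
Total weight W = 157; half = 78.5.
x-coordinate, sorted with cumulative weight:
  x=2 (S, w=20) cum 20
  x=3 (Q, w=3) cum 23
  x=4 (P, w=70) cum 93  ← median
  x=6 (U, w=40) cum 133
  x=12 (R, w=12) cum 145
  x=15 (T, w=12) cum 157
⇒ x* = 4
y-coordinate, sorted with cumulative weight:
  y=1 (T, w=12) cum 12
  y=3 (S, w=20) cum 32
  y=10 (P, w=70) cum 102  ← median
  y=12 (Q, w=3) cum 105
  y=12 (U, w=40) cum 145
  y=13 (R, w=12) cum 157
⇒ y* = 10

(4, 10)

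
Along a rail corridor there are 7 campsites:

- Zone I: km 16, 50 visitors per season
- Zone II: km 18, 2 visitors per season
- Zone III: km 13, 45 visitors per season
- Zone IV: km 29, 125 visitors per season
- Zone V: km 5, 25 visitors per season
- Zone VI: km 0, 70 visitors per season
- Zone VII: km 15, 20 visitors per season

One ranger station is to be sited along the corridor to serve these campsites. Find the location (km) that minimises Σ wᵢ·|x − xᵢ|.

x = 16

For a sum of weighted absolute distances on a line, the optimum is the weighted median (not the mean). Total weight W = 337; half-weight = 168.5.
Sort by position and accumulate weight:
  km 0 (Zone VI, w=70) → cum 70
  km 5 (Zone V, w=25) → cum 95
  km 13 (Zone III, w=45) → cum 140
  km 15 (Zone VII, w=20) → cum 160
  km 16 (Zone I, w=50) → cum 210  ≥ 168.5 → median here
  km 18 (Zone II, w=2) → cum 212
  km 29 (Zone IV, w=125) → cum 337
Optimal location: km 16.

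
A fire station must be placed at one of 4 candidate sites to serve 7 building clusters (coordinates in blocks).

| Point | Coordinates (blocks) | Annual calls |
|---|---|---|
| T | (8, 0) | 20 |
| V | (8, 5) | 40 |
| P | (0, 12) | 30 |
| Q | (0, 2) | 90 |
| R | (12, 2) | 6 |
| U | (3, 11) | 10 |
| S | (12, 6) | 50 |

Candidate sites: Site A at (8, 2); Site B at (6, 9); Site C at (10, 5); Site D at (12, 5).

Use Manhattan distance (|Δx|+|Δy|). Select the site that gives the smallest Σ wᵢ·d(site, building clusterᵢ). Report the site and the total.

Total weighted distance at each candidate:
  Site A (8, 2): total = 1984
  Site B (6, 9): total = 2478
  Site C (10, 5): total = 2210
  Site D (12, 5): total = 2478
Minimum is at Site A with total 1984 blocks.

Site A, total 1984 blocks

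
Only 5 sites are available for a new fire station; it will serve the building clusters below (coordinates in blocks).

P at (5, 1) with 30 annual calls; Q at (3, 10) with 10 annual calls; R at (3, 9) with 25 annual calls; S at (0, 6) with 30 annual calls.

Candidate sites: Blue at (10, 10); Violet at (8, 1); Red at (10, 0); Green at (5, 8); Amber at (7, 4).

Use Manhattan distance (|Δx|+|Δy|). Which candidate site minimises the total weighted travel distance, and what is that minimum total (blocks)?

Total weighted distance at each candidate:
  Blue (10, 10): total = 1110
  Violet (8, 1): total = 945
  Red (10, 0): total = 1230
  Green (5, 8): total = 535
  Amber (7, 4): total = 745
Minimum is at Green with total 535 blocks.

Green, total 535 blocks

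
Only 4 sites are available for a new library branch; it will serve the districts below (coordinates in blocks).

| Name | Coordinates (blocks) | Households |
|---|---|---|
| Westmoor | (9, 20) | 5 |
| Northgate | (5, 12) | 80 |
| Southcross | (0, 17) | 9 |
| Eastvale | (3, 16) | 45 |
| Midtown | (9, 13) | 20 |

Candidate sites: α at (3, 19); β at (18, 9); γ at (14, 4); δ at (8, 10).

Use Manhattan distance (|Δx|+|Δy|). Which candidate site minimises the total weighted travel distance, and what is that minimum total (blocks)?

Total weighted distance at each candidate:
  α (3, 19): total = 1175
  β (18, 9): total = 2864
  γ (14, 4): total = 3023
  δ (8, 10): total = 1165
Minimum is at δ with total 1165 blocks.

δ, total 1165 blocks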